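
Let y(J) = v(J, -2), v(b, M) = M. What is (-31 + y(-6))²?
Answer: 1089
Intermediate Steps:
y(J) = -2
(-31 + y(-6))² = (-31 - 2)² = (-33)² = 1089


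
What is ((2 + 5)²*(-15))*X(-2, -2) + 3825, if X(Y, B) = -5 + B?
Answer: 8970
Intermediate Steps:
((2 + 5)²*(-15))*X(-2, -2) + 3825 = ((2 + 5)²*(-15))*(-5 - 2) + 3825 = (7²*(-15))*(-7) + 3825 = (49*(-15))*(-7) + 3825 = -735*(-7) + 3825 = 5145 + 3825 = 8970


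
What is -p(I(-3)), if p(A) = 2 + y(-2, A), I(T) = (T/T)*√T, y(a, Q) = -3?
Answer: 1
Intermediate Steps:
I(T) = √T (I(T) = 1*√T = √T)
p(A) = -1 (p(A) = 2 - 3 = -1)
-p(I(-3)) = -1*(-1) = 1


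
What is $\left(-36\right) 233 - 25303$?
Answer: $-33691$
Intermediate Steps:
$\left(-36\right) 233 - 25303 = -8388 - 25303 = -33691$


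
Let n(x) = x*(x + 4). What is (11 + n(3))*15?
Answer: 480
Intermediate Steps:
n(x) = x*(4 + x)
(11 + n(3))*15 = (11 + 3*(4 + 3))*15 = (11 + 3*7)*15 = (11 + 21)*15 = 32*15 = 480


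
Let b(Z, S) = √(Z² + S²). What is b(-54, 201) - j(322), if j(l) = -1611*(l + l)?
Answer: 1037484 + 3*√4813 ≈ 1.0377e+6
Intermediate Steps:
j(l) = -3222*l
b(Z, S) = √(S² + Z²)
b(-54, 201) - j(322) = √(201² + (-54)²) - (-3222)*322 = √(40401 + 2916) - 1*(-1037484) = √43317 + 1037484 = 3*√4813 + 1037484 = 1037484 + 3*√4813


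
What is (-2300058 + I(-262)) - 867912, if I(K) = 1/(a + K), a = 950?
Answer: -2179563359/688 ≈ -3.1680e+6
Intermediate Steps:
I(K) = 1/(950 + K)
(-2300058 + I(-262)) - 867912 = (-2300058 + 1/(950 - 262)) - 867912 = (-2300058 + 1/688) - 867912 = -1582439903/688 - 867912 = -2179563359/688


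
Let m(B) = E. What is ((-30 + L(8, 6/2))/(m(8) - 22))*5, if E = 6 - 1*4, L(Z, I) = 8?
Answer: 11/2 ≈ 5.5000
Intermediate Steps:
E = 2 (E = 6 - 4 = 2)
m(B) = 2
((-30 + L(8, 6/2))/(m(8) - 22))*5 = ((-30 + 8)/(2 - 22))*5 = -22/(-20)*5 = -22*(-1/20)*5 = (11/10)*5 = 11/2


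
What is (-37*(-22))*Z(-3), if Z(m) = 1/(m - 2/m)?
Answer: -2442/7 ≈ -348.86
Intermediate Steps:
(-37*(-22))*Z(-3) = (-37*(-22))*(-3/(-2 + (-3)²)) = 814*(-3/(-2 + 9)) = 814*(-3/7) = -2442/7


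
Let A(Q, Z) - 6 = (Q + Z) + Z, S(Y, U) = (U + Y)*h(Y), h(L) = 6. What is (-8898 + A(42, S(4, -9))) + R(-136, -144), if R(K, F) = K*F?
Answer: 10674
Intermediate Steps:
R(K, F) = F*K
S(Y, U) = 6*U + 6*Y (S(Y, U) = (U + Y)*6 = 6*U + 6*Y)
A(Q, Z) = 6 + Q + 2*Z (A(Q, Z) = 6 + ((Q + Z) + Z) = 6 + (Q + 2*Z) = 6 + Q + 2*Z)
(-8898 + A(42, S(4, -9))) + R(-136, -144) = (-8898 + (6 + 42 + 2*(6*(-9) + 6*4))) - 144*(-136) = (-8898 + (6 + 42 + 2*(-54 + 24))) + 19584 = (-8898 + (6 + 42 + 2*(-30))) + 19584 = (-8898 + (6 + 42 - 60)) + 19584 = (-8898 - 12) + 19584 = -8910 + 19584 = 10674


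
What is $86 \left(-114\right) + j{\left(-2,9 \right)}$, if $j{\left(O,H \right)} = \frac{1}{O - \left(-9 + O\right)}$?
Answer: $- \frac{88235}{9} \approx -9803.9$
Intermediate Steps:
$j{\left(O,H \right)} = \frac{1}{9}$
$86 \left(-114\right) + j{\left(-2,9 \right)} = 86 \left(-114\right) + \frac{1}{9} = -9804 + \frac{1}{9} = - \frac{88235}{9}$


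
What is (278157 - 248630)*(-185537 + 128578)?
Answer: -1681828393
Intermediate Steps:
(278157 - 248630)*(-185537 + 128578) = 29527*(-56959) = -1681828393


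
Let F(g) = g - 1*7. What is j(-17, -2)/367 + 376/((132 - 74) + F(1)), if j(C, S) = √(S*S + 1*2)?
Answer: 94/13 + √6/367 ≈ 7.2374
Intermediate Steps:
j(C, S) = √(2 + S²) (j(C, S) = √(S² + 2) = √(2 + S²))
F(g) = -7 + g (F(g) = g - 7 = -7 + g)
j(-17, -2)/367 + 376/((132 - 74) + F(1)) = √(2 + (-2)²)/367 + 376/((132 - 74) + (-7 + 1)) = √(2 + 4)*(1/367) + 376/(58 - 6) = √6*(1/367) + 376/52 = √6/367 + 376*(1/52) = √6/367 + 94/13 = 94/13 + √6/367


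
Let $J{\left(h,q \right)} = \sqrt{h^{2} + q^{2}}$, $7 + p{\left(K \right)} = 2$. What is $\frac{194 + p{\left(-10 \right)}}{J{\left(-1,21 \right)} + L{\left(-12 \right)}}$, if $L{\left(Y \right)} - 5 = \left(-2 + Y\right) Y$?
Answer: $\frac{10899}{9829} - \frac{63 \sqrt{442}}{9829} \approx 0.97411$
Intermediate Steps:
$p{\left(K \right)} = -5$ ($p{\left(K \right)} = -7 + 2 = -5$)
$L{\left(Y \right)} = 5 + Y \left(-2 + Y\right)$ ($L{\left(Y \right)} = 5 + \left(-2 + Y\right) Y = 5 + Y \left(-2 + Y\right)$)
$\frac{194 + p{\left(-10 \right)}}{J{\left(-1,21 \right)} + L{\left(-12 \right)}} = \frac{194 - 5}{\sqrt{\left(-1\right)^{2} + 21^{2}} + \left(5 + \left(-12\right)^{2} - -24\right)} = \frac{189}{\sqrt{1 + 441} + \left(5 + 144 + 24\right)} = \frac{189}{\sqrt{442} + 173} = \frac{189}{173 + \sqrt{442}}$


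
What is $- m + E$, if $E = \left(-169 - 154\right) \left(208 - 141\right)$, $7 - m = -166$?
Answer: $-21814$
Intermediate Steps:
$m = 173$ ($m = 7 - -166 = 7 + 166 = 173$)
$E = -21641$ ($E = \left(-323\right) 67 = -21641$)
$- m + E = \left(-1\right) 173 - 21641 = -173 - 21641 = -21814$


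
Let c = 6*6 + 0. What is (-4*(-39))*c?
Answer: 5616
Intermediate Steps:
c = 36 (c = 36 + 0 = 36)
(-4*(-39))*c = -4*(-39)*36 = 156*36 = 5616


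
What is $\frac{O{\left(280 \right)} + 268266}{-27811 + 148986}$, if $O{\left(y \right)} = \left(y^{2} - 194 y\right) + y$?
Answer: $\frac{292626}{121175} \approx 2.4149$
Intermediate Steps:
$O{\left(y \right)} = y^{2} - 193 y$
$\frac{O{\left(280 \right)} + 268266}{-27811 + 148986} = \frac{280 \left(-193 + 280\right) + 268266}{-27811 + 148986} = \frac{280 \cdot 87 + 268266}{121175} = \left(24360 + 268266\right) \frac{1}{121175} = 292626 \cdot \frac{1}{121175} = \frac{292626}{121175}$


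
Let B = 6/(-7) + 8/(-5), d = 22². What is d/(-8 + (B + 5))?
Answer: -16940/191 ≈ -88.691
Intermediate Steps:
d = 484
B = -86/35 (B = 6*(-⅐) + 8*(-⅕) = -6/7 - 8/5 = -86/35 ≈ -2.4571)
d/(-8 + (B + 5)) = 484/(-8 + (-86/35 + 5)) = 484/(-8 + 89/35) = 484/(-191/35) = 484*(-35/191) = -16940/191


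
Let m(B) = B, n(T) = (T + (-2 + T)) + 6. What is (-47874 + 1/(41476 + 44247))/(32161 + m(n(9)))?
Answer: -4103902901/2758823309 ≈ -1.4876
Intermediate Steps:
n(T) = 4 + 2*T (n(T) = (-2 + 2*T) + 6 = 4 + 2*T)
(-47874 + 1/(41476 + 44247))/(32161 + m(n(9))) = (-47874 + 1/(41476 + 44247))/(32161 + (4 + 2*9)) = (-47874 + 1/85723)/(32161 + (4 + 18)) = (-47874 + 1/85723)/(32161 + 22) = -4103902901/85723/32183 = -4103902901/85723*1/32183 = -4103902901/2758823309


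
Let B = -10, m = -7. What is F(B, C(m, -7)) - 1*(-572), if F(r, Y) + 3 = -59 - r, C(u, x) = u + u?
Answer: 520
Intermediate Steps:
C(u, x) = 2*u
F(r, Y) = -62 - r (F(r, Y) = -3 + (-59 - r) = -62 - r)
F(B, C(m, -7)) - 1*(-572) = (-62 - 1*(-10)) - 1*(-572) = (-62 + 10) + 572 = -52 + 572 = 520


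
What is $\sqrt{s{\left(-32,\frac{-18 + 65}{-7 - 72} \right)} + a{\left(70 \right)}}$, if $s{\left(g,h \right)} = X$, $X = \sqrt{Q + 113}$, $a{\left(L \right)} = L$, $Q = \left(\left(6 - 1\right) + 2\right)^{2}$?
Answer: $\sqrt{70 + 9 \sqrt{2}} \approx 9.0955$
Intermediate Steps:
$Q = 49$ ($Q = \left(5 + 2\right)^{2} = 7^{2} = 49$)
$X = 9 \sqrt{2}$ ($X = \sqrt{49 + 113} = \sqrt{162} = 9 \sqrt{2} \approx 12.728$)
$s{\left(g,h \right)} = 9 \sqrt{2}$
$\sqrt{s{\left(-32,\frac{-18 + 65}{-7 - 72} \right)} + a{\left(70 \right)}} = \sqrt{9 \sqrt{2} + 70} = \sqrt{70 + 9 \sqrt{2}}$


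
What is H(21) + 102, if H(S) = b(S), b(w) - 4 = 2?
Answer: 108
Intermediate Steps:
b(w) = 6 (b(w) = 4 + 2 = 6)
H(S) = 6
H(21) + 102 = 6 + 102 = 108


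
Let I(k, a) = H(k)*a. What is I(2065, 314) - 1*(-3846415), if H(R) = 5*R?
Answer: 7088465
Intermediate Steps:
I(k, a) = 5*a*k (I(k, a) = (5*k)*a = 5*a*k)
I(2065, 314) - 1*(-3846415) = 5*314*2065 - 1*(-3846415) = 3242050 + 3846415 = 7088465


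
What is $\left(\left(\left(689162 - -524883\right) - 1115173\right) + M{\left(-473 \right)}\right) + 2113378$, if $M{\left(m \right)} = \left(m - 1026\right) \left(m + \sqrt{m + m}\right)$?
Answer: $2921277 - 1499 i \sqrt{946} \approx 2.9213 \cdot 10^{6} - 46105.0 i$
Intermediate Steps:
$M{\left(m \right)} = \left(-1026 + m\right) \left(m + \sqrt{2} \sqrt{m}\right)$ ($M{\left(m \right)} = \left(-1026 + m\right) \left(m + \sqrt{2 m}\right) = \left(-1026 + m\right) \left(m + \sqrt{2} \sqrt{m}\right)$)
$\left(\left(\left(689162 - -524883\right) - 1115173\right) + M{\left(-473 \right)}\right) + 2113378 = \left(\left(\left(689162 - -524883\right) - 1115173\right) + \left(\left(-473\right)^{2} - -485298 + \sqrt{2} \left(-473\right)^{\frac{3}{2}} - 1026 \sqrt{2} \sqrt{-473}\right)\right) + 2113378 = \left(\left(\left(689162 + 524883\right) - 1115173\right) + \left(223729 + 485298 + \sqrt{2} \left(- 473 i \sqrt{473}\right) - 1026 \sqrt{2} i \sqrt{473}\right)\right) + 2113378 = \left(\left(1214045 - 1115173\right) + \left(223729 + 485298 - 473 i \sqrt{946} - 1026 i \sqrt{946}\right)\right) + 2113378 = \left(98872 + \left(709027 - 1499 i \sqrt{946}\right)\right) + 2113378 = \left(807899 - 1499 i \sqrt{946}\right) + 2113378 = 2921277 - 1499 i \sqrt{946}$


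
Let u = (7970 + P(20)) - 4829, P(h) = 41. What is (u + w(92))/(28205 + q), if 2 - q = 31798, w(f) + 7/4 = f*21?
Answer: -20449/14364 ≈ -1.4236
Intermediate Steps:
w(f) = -7/4 + 21*f (w(f) = -7/4 + f*21 = -7/4 + 21*f)
u = 3182 (u = (7970 + 41) - 4829 = 8011 - 4829 = 3182)
q = -31796 (q = 2 - 1*31798 = 2 - 31798 = -31796)
(u + w(92))/(28205 + q) = (3182 + (-7/4 + 21*92))/(28205 - 31796) = (3182 + (-7/4 + 1932))/(-3591) = (3182 + 7721/4)*(-1/3591) = (20449/4)*(-1/3591) = -20449/14364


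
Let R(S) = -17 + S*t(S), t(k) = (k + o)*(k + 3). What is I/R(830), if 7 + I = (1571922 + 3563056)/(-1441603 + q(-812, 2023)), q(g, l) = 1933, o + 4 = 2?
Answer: -7606334/412084592461005 ≈ -1.8458e-8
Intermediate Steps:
o = -2 (o = -4 + 2 = -2)
t(k) = (-2 + k)*(3 + k) (t(k) = (k - 2)*(k + 3) = (-2 + k)*(3 + k))
R(S) = -17 + S*(-6 + S + S**2)
I = -7606334/719835 (I = -7 + (1571922 + 3563056)/(-1441603 + 1933) = -7 + 5134978/(-1439670) = -7 + 5134978*(-1/1439670) = -7 - 2567489/719835 = -7606334/719835 ≈ -10.567)
I/R(830) = -7606334/(719835*(-17 + 830*(-6 + 830 + 830**2))) = -7606334/(719835*(-17 + 830*(-6 + 830 + 688900))) = -7606334/(719835*(-17 + 830*689724)) = -7606334/(719835*(-17 + 572470920)) = -7606334/719835/572470903 = -7606334/719835*1/572470903 = -7606334/412084592461005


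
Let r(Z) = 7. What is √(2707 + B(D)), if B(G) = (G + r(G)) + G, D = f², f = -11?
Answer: 2*√739 ≈ 54.369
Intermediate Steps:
D = 121 (D = (-11)² = 121)
B(G) = 7 + 2*G (B(G) = (G + 7) + G = (7 + G) + G = 7 + 2*G)
√(2707 + B(D)) = √(2707 + (7 + 2*121)) = √(2707 + (7 + 242)) = √(2707 + 249) = √2956 = 2*√739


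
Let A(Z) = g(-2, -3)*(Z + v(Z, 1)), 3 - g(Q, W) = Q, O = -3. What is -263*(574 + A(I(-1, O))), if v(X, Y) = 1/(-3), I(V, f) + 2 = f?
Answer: -431846/3 ≈ -1.4395e+5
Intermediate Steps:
I(V, f) = -2 + f
g(Q, W) = 3 - Q
v(X, Y) = -⅓
A(Z) = -5/3 + 5*Z (A(Z) = (3 - 1*(-2))*(Z - ⅓) = (3 + 2)*(-⅓ + Z) = 5*(-⅓ + Z) = -5/3 + 5*Z)
-263*(574 + A(I(-1, O))) = -263*(574 + (-5/3 + 5*(-2 - 3))) = -263*(574 + (-5/3 + 5*(-5))) = -263*(574 + (-5/3 - 25)) = -263*(574 - 80/3) = -263*1642/3 = -431846/3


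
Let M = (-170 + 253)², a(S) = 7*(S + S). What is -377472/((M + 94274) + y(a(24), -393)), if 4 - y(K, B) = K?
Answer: -377472/100831 ≈ -3.7436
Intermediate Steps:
a(S) = 14*S (a(S) = 7*(2*S) = 14*S)
y(K, B) = 4 - K
M = 6889 (M = 83² = 6889)
-377472/((M + 94274) + y(a(24), -393)) = -377472/((6889 + 94274) + (4 - 14*24)) = -377472/(101163 + (4 - 1*336)) = -377472/(101163 + (4 - 336)) = -377472/(101163 - 332) = -377472/100831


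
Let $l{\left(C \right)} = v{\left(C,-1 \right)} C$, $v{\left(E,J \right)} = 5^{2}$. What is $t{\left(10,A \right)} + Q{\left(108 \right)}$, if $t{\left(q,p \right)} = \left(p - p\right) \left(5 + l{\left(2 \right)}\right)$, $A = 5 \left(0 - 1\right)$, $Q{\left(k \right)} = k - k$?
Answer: $0$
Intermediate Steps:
$v{\left(E,J \right)} = 25$
$Q{\left(k \right)} = 0$
$l{\left(C \right)} = 25 C$
$A = -5$ ($A = 5 \left(-1\right) = -5$)
$t{\left(q,p \right)} = 0$ ($t{\left(q,p \right)} = \left(p - p\right) \left(5 + 25 \cdot 2\right) = 0 \left(5 + 50\right) = 0 \cdot 55 = 0$)
$t{\left(10,A \right)} + Q{\left(108 \right)} = 0 + 0 = 0$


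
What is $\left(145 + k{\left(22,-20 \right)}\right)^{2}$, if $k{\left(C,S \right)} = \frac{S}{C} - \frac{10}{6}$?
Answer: $\frac{22090000}{1089} \approx 20285.0$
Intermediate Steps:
$k{\left(C,S \right)} = - \frac{5}{3} + \frac{S}{C}$ ($k{\left(C,S \right)} = \frac{S}{C} - \frac{5}{3} = - \frac{5}{3} + \frac{S}{C}$)
$\left(145 + k{\left(22,-20 \right)}\right)^{2} = \left(145 - \left(\frac{5}{3} + \frac{20}{22}\right)\right)^{2} = \left(145 - \frac{85}{33}\right)^{2} = \left(\frac{4700}{33}\right)^{2} = \frac{22090000}{1089}$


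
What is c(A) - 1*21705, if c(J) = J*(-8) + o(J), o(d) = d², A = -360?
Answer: 110775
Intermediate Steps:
c(J) = J² - 8*J (c(J) = J*(-8) + J² = -8*J + J² = J² - 8*J)
c(A) - 1*21705 = -360*(-8 - 360) - 1*21705 = -360*(-368) - 21705 = 132480 - 21705 = 110775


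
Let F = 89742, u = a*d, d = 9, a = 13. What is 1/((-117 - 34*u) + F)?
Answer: 1/85647 ≈ 1.1676e-5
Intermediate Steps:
u = 117 (u = 13*9 = 117)
1/((-117 - 34*u) + F) = 1/((-117 - 34*117) + 89742) = 1/((-117 - 3978) + 89742) = 1/(-4095 + 89742) = 1/85647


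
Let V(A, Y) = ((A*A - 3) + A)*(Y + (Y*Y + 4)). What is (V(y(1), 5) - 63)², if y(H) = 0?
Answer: 27225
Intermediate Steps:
V(A, Y) = (-3 + A + A²)*(4 + Y + Y²) (V(A, Y) = ((A² - 3) + A)*(Y + (Y² + 4)) = ((-3 + A²) + A)*(Y + (4 + Y²)) = (-3 + A + A²)*(4 + Y + Y²))
(V(y(1), 5) - 63)² = ((-12 - 3*5 - 3*5² + 4*0 + 4*0² + 0*5 + 0*5² + 5*0² + 0²*5²) - 63)² = ((-12 - 15 - 3*25 + 0 + 4*0 + 0 + 0*25 + 5*0 + 0*25) - 63)² = ((-12 - 15 - 75 + 0 + 0 + 0 + 0 + 0 + 0) - 63)² = (-102 - 63)² = (-165)² = 27225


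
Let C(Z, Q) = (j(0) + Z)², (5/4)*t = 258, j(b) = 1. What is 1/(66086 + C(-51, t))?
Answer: 1/68586 ≈ 1.4580e-5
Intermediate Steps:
t = 1032/5 (t = (⅘)*258 = 1032/5 ≈ 206.40)
C(Z, Q) = (1 + Z)²
1/(66086 + C(-51, t)) = 1/(66086 + (1 - 51)²) = 1/(66086 + (-50)²) = 1/(66086 + 2500) = 1/68586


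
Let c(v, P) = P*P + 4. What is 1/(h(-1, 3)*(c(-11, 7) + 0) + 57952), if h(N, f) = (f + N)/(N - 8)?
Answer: 9/521462 ≈ 1.7259e-5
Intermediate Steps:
h(N, f) = (N + f)/(-8 + N)
c(v, P) = 4 + P² (c(v, P) = P² + 4 = 4 + P²)
1/(h(-1, 3)*(c(-11, 7) + 0) + 57952) = 1/(((-1 + 3)/(-8 - 1))*((4 + 7²) + 0) + 57952) = 1/((2/(-9))*((4 + 49) + 0) + 57952) = 1/((-⅑*2)*(53 + 0) + 57952) = 1/(-2/9*53 + 57952) = 1/(-106/9 + 57952) = 1/(521462/9) = 9/521462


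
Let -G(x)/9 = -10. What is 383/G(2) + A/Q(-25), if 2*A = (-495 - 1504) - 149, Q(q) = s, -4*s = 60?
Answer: 6827/90 ≈ 75.856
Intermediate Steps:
s = -15 (s = -¼*60 = -15)
G(x) = 90 (G(x) = -9*(-10) = 90)
Q(q) = -15
A = -1074 (A = ((-495 - 1504) - 149)/2 = (-1999 - 149)/2 = (½)*(-2148) = -1074)
383/G(2) + A/Q(-25) = 383/90 - 1074/(-15) = 383*(1/90) - 1074*(-1/15) = 383/90 + 358/5 = 6827/90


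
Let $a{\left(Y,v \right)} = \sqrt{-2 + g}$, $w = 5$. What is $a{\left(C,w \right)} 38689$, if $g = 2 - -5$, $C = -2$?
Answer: $38689 \sqrt{5} \approx 86511.0$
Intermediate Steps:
$g = 7$ ($g = 2 + 5 = 7$)
$a{\left(Y,v \right)} = \sqrt{5}$ ($a{\left(Y,v \right)} = \sqrt{-2 + 7} = \sqrt{5}$)
$a{\left(C,w \right)} 38689 = \sqrt{5} \cdot 38689 = 38689 \sqrt{5}$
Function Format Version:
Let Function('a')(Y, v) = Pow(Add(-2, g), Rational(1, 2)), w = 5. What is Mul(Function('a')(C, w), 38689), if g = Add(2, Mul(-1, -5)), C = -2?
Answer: Mul(38689, Pow(5, Rational(1, 2))) ≈ 86511.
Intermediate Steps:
g = 7 (g = Add(2, 5) = 7)
Function('a')(Y, v) = Pow(5, Rational(1, 2)) (Function('a')(Y, v) = Pow(Add(-2, 7), Rational(1, 2)) = Pow(5, Rational(1, 2)))
Mul(Function('a')(C, w), 38689) = Mul(Pow(5, Rational(1, 2)), 38689) = Mul(38689, Pow(5, Rational(1, 2)))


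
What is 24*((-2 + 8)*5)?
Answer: 720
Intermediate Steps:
24*((-2 + 8)*5) = 24*(6*5) = 24*30 = 720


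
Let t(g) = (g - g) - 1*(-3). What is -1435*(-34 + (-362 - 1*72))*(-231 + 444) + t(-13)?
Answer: 143046543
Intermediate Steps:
t(g) = 3 (t(g) = 0 + 3 = 3)
-1435*(-34 + (-362 - 1*72))*(-231 + 444) + t(-13) = -1435*(-34 + (-362 - 1*72))*(-231 + 444) + 3 = -1435*(-34 + (-362 - 72))*213 + 3 = -1435*(-34 - 434)*213 + 3 = -(-671580)*213 + 3 = -1435*(-99684) + 3 = 143046540 + 3 = 143046543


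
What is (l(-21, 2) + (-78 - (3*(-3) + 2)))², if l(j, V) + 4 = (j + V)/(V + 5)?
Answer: 295936/49 ≈ 6039.5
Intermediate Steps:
l(j, V) = -4 + (V + j)/(5 + V) (l(j, V) = -4 + (j + V)/(V + 5) = -4 + (V + j)/(5 + V))
(l(-21, 2) + (-78 - (3*(-3) + 2)))² = ((-20 - 21 - 3*2)/(5 + 2) + (-78 - (3*(-3) + 2)))² = ((-20 - 21 - 6)/7 + (-78 - (-9 + 2)))² = ((⅐)*(-47) + (-78 - 1*(-7)))² = (-47/7 + (-78 + 7))² = (-47/7 - 71)² = (-544/7)² = 295936/49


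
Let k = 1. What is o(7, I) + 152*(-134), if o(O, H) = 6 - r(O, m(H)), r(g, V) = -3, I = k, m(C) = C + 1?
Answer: -20359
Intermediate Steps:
m(C) = 1 + C
I = 1
o(O, H) = 9 (o(O, H) = 6 - 1*(-3) = 6 + 3 = 9)
o(7, I) + 152*(-134) = 9 + 152*(-134) = 9 - 20368 = -20359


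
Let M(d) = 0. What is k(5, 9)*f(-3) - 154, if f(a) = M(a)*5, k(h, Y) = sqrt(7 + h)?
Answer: -154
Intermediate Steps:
f(a) = 0 (f(a) = 0*5 = 0)
k(5, 9)*f(-3) - 154 = sqrt(7 + 5)*0 - 154 = sqrt(12)*0 - 154 = (2*sqrt(3))*0 - 154 = 0 - 154 = -154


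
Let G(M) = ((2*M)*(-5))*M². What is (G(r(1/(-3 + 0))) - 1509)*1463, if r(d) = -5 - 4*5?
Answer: 226386083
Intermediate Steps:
r(d) = -25 (r(d) = -5 - 20 = -25)
G(M) = -10*M³ (G(M) = (-10*M)*M² = -10*M³)
(G(r(1/(-3 + 0))) - 1509)*1463 = (-10*(-25)³ - 1509)*1463 = (-10*(-15625) - 1509)*1463 = (156250 - 1509)*1463 = 154741*1463 = 226386083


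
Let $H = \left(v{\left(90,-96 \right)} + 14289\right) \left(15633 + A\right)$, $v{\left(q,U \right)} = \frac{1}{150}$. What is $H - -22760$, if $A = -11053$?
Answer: $\frac{981996158}{15} \approx 6.5466 \cdot 10^{7}$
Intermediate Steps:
$v{\left(q,U \right)} = \frac{1}{150}$
$H = \frac{981654758}{15}$ ($H = \left(\frac{1}{150} + 14289\right) \left(15633 - 11053\right) = \frac{2143351}{150} \cdot 4580 = \frac{981654758}{15} \approx 6.5444 \cdot 10^{7}$)
$H - -22760 = \frac{981654758}{15} - -22760 = \frac{981654758}{15} + 22760 = \frac{981996158}{15}$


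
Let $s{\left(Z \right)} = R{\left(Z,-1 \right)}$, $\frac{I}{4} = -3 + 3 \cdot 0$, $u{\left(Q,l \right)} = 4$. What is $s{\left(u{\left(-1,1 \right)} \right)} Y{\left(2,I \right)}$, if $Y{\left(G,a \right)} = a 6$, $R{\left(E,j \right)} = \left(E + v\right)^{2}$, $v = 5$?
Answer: $-5832$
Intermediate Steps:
$I = -12$ ($I = 4 \left(-3 + 3 \cdot 0\right) = 4 \left(-3 + 0\right) = 4 \left(-3\right) = -12$)
$R{\left(E,j \right)} = \left(5 + E\right)^{2}$ ($R{\left(E,j \right)} = \left(E + 5\right)^{2} = \left(5 + E\right)^{2}$)
$Y{\left(G,a \right)} = 6 a$
$s{\left(Z \right)} = \left(5 + Z\right)^{2}$
$s{\left(u{\left(-1,1 \right)} \right)} Y{\left(2,I \right)} = \left(5 + 4\right)^{2} \cdot 6 \left(-12\right) = 9^{2} \left(-72\right) = 81 \left(-72\right) = -5832$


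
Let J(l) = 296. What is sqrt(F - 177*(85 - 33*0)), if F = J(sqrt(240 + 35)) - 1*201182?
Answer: I*sqrt(215931) ≈ 464.68*I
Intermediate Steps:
F = -200886 (F = 296 - 1*201182 = 296 - 201182 = -200886)
sqrt(F - 177*(85 - 33*0)) = sqrt(-200886 - 177*(85 - 33*0)) = sqrt(-200886 - 177*(85 + 0)) = sqrt(-200886 - 177*85) = sqrt(-200886 - 15045) = sqrt(-215931) = I*sqrt(215931)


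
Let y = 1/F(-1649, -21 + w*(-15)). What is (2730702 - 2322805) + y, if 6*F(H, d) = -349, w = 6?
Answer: 142356047/349 ≈ 4.0790e+5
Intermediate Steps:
F(H, d) = -349/6 (F(H, d) = (⅙)*(-349) = -349/6)
y = -6/349 (y = 1/(-349/6) = -6/349 ≈ -0.017192)
(2730702 - 2322805) + y = (2730702 - 2322805) - 6/349 = 407897 - 6/349 = 142356047/349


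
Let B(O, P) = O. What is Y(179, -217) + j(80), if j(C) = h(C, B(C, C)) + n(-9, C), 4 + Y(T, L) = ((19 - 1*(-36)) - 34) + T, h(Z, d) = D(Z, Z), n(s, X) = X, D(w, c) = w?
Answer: 356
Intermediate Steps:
h(Z, d) = Z
Y(T, L) = 17 + T (Y(T, L) = -4 + (((19 - 1*(-36)) - 34) + T) = -4 + (((19 + 36) - 34) + T) = -4 + ((55 - 34) + T) = -4 + (21 + T) = 17 + T)
j(C) = 2*C (j(C) = C + C = 2*C)
Y(179, -217) + j(80) = (17 + 179) + 2*80 = 196 + 160 = 356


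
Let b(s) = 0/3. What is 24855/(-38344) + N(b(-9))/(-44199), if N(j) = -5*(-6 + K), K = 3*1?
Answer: -366380435/564922152 ≈ -0.64855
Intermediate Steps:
b(s) = 0 (b(s) = 0*(1/3) = 0)
K = 3
N(j) = 15 (N(j) = -5*(-6 + 3) = -5*(-3) = 15)
24855/(-38344) + N(b(-9))/(-44199) = 24855/(-38344) + 15/(-44199) = 24855*(-1/38344) + 15*(-1/44199) = -24855/38344 - 5/14733 = -366380435/564922152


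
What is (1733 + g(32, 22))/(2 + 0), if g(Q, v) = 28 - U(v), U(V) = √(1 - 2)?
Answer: 1761/2 - I/2 ≈ 880.5 - 0.5*I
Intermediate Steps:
U(V) = I (U(V) = √(-1) = I)
g(Q, v) = 28 - I
(1733 + g(32, 22))/(2 + 0) = (1733 + (28 - I))/(2 + 0) = (1761 - I)/2 = (1761 - I)*(½) = 1761/2 - I/2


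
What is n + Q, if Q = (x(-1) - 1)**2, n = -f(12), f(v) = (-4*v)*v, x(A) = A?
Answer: 580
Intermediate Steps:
f(v) = -4*v**2
n = 576 (n = -(-4)*12**2 = -(-4)*144 = -1*(-576) = 576)
Q = 4 (Q = (-1 - 1)**2 = (-2)**2 = 4)
n + Q = 576 + 4 = 580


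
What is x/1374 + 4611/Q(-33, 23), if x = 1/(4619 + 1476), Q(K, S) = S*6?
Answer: 139909268/4187265 ≈ 33.413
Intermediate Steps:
Q(K, S) = 6*S
x = 1/6095 ≈ 0.00016407
x/1374 + 4611/Q(-33, 23) = (1/6095)/1374 + 4611/((6*23)) = (1/6095)*(1/1374) + 4611/138 = 1/8374530 + 4611*(1/138) = 1/8374530 + 1537/46 = 139909268/4187265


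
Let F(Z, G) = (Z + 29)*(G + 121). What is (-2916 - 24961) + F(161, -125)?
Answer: -28637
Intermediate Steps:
F(Z, G) = (29 + Z)*(121 + G)
(-2916 - 24961) + F(161, -125) = (-2916 - 24961) + (3509 + 29*(-125) + 121*161 - 125*161) = -27877 + (3509 - 3625 + 19481 - 20125) = -27877 - 760 = -28637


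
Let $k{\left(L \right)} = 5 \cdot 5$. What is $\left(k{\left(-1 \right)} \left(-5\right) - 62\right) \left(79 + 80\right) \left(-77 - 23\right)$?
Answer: $2973300$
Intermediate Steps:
$k{\left(L \right)} = 25$
$\left(k{\left(-1 \right)} \left(-5\right) - 62\right) \left(79 + 80\right) \left(-77 - 23\right) = \left(25 \left(-5\right) - 62\right) \left(79 + 80\right) \left(-77 - 23\right) = \left(-125 - 62\right) 159 \left(-100\right) = \left(-187\right) 159 \left(-100\right) = \left(-29733\right) \left(-100\right) = 2973300$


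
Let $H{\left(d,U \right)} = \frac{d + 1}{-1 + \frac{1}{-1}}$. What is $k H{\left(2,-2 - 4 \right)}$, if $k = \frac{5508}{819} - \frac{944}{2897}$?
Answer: $- \frac{2530590}{263627} \approx -9.5991$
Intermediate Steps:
$H{\left(d,U \right)} = - \frac{1}{2} - \frac{d}{2}$ ($H{\left(d,U \right)} = \frac{1 + d}{-1 - 1} = \frac{1 + d}{-2} = \left(1 + d\right) \left(- \frac{1}{2}\right) = - \frac{1}{2} - \frac{d}{2}$)
$k = \frac{1687060}{263627}$ ($k = 5508 \cdot \frac{1}{819} - \frac{944}{2897} = \frac{612}{91} - \frac{944}{2897} = \frac{1687060}{263627} \approx 6.3994$)
$k H{\left(2,-2 - 4 \right)} = \frac{1687060 \left(- \frac{1}{2} - 1\right)}{263627} = \frac{1687060}{263627} \left(- \frac{3}{2}\right) = - \frac{2530590}{263627}$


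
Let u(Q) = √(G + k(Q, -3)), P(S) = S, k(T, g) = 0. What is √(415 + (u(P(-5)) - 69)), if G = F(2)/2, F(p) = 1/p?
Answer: 3*√154/2 ≈ 18.615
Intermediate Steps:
G = ¼ (G = 1/(2*2) = (½)*(½) = ¼ ≈ 0.25000)
u(Q) = ½ (u(Q) = √(¼ + 0) = √(¼) = ½)
√(415 + (u(P(-5)) - 69)) = √(415 + (½ - 69)) = √(415 - 137/2) = √(693/2) = 3*√154/2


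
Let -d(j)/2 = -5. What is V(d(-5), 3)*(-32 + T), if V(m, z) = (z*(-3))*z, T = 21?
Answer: 297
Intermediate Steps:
d(j) = 10 (d(j) = -2*(-5) = 10)
V(m, z) = -3*z² (V(m, z) = (-3*z)*z = -3*z²)
V(d(-5), 3)*(-32 + T) = (-3*3²)*(-32 + 21) = -3*9*(-11) = -27*(-11) = 297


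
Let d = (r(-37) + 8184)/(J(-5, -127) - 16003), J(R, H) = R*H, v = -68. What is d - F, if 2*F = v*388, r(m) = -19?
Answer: 202726491/15368 ≈ 13191.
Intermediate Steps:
J(R, H) = H*R
F = -13192 (F = (-68*388)/2 = (½)*(-26384) = -13192)
d = -8165/15368 (d = (-19 + 8184)/(-127*(-5) - 16003) = 8165/(635 - 16003) = 8165/(-15368) = 8165*(-1/15368) = -8165/15368 ≈ -0.53130)
d - F = -8165/15368 - 1*(-13192) = -8165/15368 + 13192 = 202726491/15368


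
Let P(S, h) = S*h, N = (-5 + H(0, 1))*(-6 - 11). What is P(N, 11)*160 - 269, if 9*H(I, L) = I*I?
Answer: 149331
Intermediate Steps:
H(I, L) = I²/9 (H(I, L) = (I*I)/9 = I²/9)
N = 85 (N = (-5 + (⅑)*0²)*(-6 - 11) = (-5 + (⅑)*0)*(-17) = (-5 + 0)*(-17) = -5*(-17) = 85)
P(N, 11)*160 - 269 = (85*11)*160 - 269 = 935*160 - 269 = 149600 - 269 = 149331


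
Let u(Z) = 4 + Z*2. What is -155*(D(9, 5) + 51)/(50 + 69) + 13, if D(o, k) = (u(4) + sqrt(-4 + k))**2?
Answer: -32553/119 ≈ -273.55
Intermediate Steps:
u(Z) = 4 + 2*Z
D(o, k) = (12 + sqrt(-4 + k))**2 (D(o, k) = ((4 + 2*4) + sqrt(-4 + k))**2 = ((4 + 8) + sqrt(-4 + k))**2 = (12 + sqrt(-4 + k))**2)
-155*(D(9, 5) + 51)/(50 + 69) + 13 = -155*((12 + sqrt(-4 + 5))**2 + 51)/(50 + 69) + 13 = -155*((12 + sqrt(1))**2 + 51)/119 + 13 = -155*((12 + 1)**2 + 51)/119 + 13 = -155*(13**2 + 51)/119 + 13 = -155*(169 + 51)/119 + 13 = -34100/119 + 13 = -32553/119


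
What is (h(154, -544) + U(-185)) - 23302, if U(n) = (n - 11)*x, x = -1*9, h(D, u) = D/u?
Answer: -5858413/272 ≈ -21538.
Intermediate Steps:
x = -9
U(n) = 99 - 9*n (U(n) = (n - 11)*(-9) = (-11 + n)*(-9) = 99 - 9*n)
(h(154, -544) + U(-185)) - 23302 = (154/(-544) + (99 - 9*(-185))) - 23302 = (154*(-1/544) + (99 + 1665)) - 23302 = (-77/272 + 1764) - 23302 = 479731/272 - 23302 = -5858413/272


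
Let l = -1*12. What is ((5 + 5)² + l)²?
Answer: 7744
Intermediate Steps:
l = -12
((5 + 5)² + l)² = ((5 + 5)² - 12)² = (10² - 12)² = (100 - 12)² = 88² = 7744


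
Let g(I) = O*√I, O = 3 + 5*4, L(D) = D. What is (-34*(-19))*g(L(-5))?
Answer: 14858*I*√5 ≈ 33224.0*I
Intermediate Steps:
O = 23 (O = 3 + 20 = 23)
g(I) = 23*√I
(-34*(-19))*g(L(-5)) = (-34*(-19))*(23*√(-5)) = 646*(23*(I*√5)) = 646*(23*I*√5) = 14858*I*√5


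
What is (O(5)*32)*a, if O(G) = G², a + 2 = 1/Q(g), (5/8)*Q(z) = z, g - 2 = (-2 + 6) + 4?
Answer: -1550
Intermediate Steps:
g = 10 (g = 2 + ((-2 + 6) + 4) = 2 + (4 + 4) = 2 + 8 = 10)
Q(z) = 8*z/5
a = -31/16 (a = -2 + 1/((8/5)*10) = -2 + 1/16 = -31/16 ≈ -1.9375)
(O(5)*32)*a = (5²*32)*(-31/16) = (25*32)*(-31/16) = 800*(-31/16) = -1550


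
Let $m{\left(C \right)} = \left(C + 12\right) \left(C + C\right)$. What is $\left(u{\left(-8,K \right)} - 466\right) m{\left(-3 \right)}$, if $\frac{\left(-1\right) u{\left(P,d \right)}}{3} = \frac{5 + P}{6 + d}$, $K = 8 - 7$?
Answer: $\frac{175662}{7} \approx 25095.0$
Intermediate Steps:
$K = 1$ ($K = 8 - 7 = 1$)
$m{\left(C \right)} = 2 C \left(12 + C\right)$ ($m{\left(C \right)} = \left(12 + C\right) 2 C = 2 C \left(12 + C\right)$)
$u{\left(P,d \right)} = - \frac{3 \left(5 + P\right)}{6 + d}$ ($u{\left(P,d \right)} = - 3 \frac{5 + P}{6 + d} = - \frac{3 \left(5 + P\right)}{6 + d}$)
$\left(u{\left(-8,K \right)} - 466\right) m{\left(-3 \right)} = \left(\frac{3 \left(-5 - -8\right)}{6 + 1} - 466\right) 2 \left(-3\right) \left(12 - 3\right) = \left(\frac{3 \left(-5 + 8\right)}{7} - 466\right) 2 \left(-3\right) 9 = \left(3 \cdot \frac{1}{7} \cdot 3 - 466\right) \left(-54\right) = \left(\frac{9}{7} - 466\right) \left(-54\right) = \left(- \frac{3253}{7}\right) \left(-54\right) = \frac{175662}{7}$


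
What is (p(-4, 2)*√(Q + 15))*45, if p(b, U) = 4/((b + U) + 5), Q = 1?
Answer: 240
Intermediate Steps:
p(b, U) = 4/(5 + U + b) (p(b, U) = 4/((U + b) + 5) = 4/(5 + U + b))
(p(-4, 2)*√(Q + 15))*45 = ((4/(5 + 2 - 4))*√(1 + 15))*45 = ((4/3)*√16)*45 = ((4*(⅓))*4)*45 = ((4/3)*4)*45 = (16/3)*45 = 240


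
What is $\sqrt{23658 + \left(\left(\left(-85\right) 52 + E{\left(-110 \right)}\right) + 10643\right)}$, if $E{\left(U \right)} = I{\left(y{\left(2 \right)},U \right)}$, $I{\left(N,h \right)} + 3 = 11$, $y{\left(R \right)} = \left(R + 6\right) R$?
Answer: $27 \sqrt{41} \approx 172.88$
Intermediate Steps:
$y{\left(R \right)} = R \left(6 + R\right)$ ($y{\left(R \right)} = \left(6 + R\right) R = R \left(6 + R\right)$)
$I{\left(N,h \right)} = 8$ ($I{\left(N,h \right)} = -3 + 11 = 8$)
$E{\left(U \right)} = 8$
$\sqrt{23658 + \left(\left(\left(-85\right) 52 + E{\left(-110 \right)}\right) + 10643\right)} = \sqrt{23658 + \left(\left(\left(-85\right) 52 + 8\right) + 10643\right)} = \sqrt{23658 + \left(\left(-4420 + 8\right) + 10643\right)} = \sqrt{23658 + \left(-4412 + 10643\right)} = \sqrt{23658 + 6231} = \sqrt{29889} = 27 \sqrt{41}$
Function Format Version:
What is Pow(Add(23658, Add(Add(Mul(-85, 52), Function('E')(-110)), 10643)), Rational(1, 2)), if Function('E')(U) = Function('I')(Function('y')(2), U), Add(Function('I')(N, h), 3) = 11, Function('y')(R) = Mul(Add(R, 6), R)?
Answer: Mul(27, Pow(41, Rational(1, 2))) ≈ 172.88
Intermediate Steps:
Function('y')(R) = Mul(R, Add(6, R)) (Function('y')(R) = Mul(Add(6, R), R) = Mul(R, Add(6, R)))
Function('I')(N, h) = 8 (Function('I')(N, h) = Add(-3, 11) = 8)
Function('E')(U) = 8
Pow(Add(23658, Add(Add(Mul(-85, 52), Function('E')(-110)), 10643)), Rational(1, 2)) = Pow(Add(23658, Add(Add(Mul(-85, 52), 8), 10643)), Rational(1, 2)) = Pow(Add(23658, Add(Add(-4420, 8), 10643)), Rational(1, 2)) = Pow(Add(23658, Add(-4412, 10643)), Rational(1, 2)) = Pow(Add(23658, 6231), Rational(1, 2)) = Pow(29889, Rational(1, 2)) = Mul(27, Pow(41, Rational(1, 2)))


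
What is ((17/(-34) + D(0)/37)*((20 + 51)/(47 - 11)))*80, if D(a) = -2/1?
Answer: -29110/333 ≈ -87.417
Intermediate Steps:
D(a) = -2 (D(a) = -2*1 = -2)
((17/(-34) + D(0)/37)*((20 + 51)/(47 - 11)))*80 = ((17/(-34) - 2/37)*((20 + 51)/(47 - 11)))*80 = ((17*(-1/34) - 2*1/37)*(71/36))*80 = ((-1/2 - 2/37)*(71*(1/36)))*80 = -41/74*71/36*80 = -2911/2664*80 = -29110/333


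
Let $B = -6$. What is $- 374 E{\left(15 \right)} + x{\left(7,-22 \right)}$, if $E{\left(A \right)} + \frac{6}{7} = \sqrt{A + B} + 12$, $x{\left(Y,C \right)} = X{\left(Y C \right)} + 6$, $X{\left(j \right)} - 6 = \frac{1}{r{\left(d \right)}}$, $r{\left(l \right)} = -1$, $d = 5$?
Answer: $- \frac{36949}{7} \approx -5278.4$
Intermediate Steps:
$X{\left(j \right)} = 5$ ($X{\left(j \right)} = 6 + \frac{1}{-1} = 6 - 1 = 5$)
$x{\left(Y,C \right)} = 11$ ($x{\left(Y,C \right)} = 5 + 6 = 11$)
$E{\left(A \right)} = \frac{78}{7} + \sqrt{-6 + A}$ ($E{\left(A \right)} = - \frac{6}{7} + \left(\sqrt{A - 6} + 12\right) = - \frac{6}{7} + \left(\sqrt{-6 + A} + 12\right) = - \frac{6}{7} + \left(12 + \sqrt{-6 + A}\right) = \frac{78}{7} + \sqrt{-6 + A}$)
$- 374 E{\left(15 \right)} + x{\left(7,-22 \right)} = - 374 \left(\frac{78}{7} + \sqrt{-6 + 15}\right) + 11 = - 374 \left(\frac{78}{7} + \sqrt{9}\right) + 11 = - 374 \left(\frac{78}{7} + 3\right) + 11 = \left(-374\right) \frac{99}{7} + 11 = - \frac{37026}{7} + 11 = - \frac{36949}{7}$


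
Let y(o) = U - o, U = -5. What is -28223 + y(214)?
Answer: -28442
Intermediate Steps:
y(o) = -5 - o
-28223 + y(214) = -28223 + (-5 - 1*214) = -28223 + (-5 - 214) = -28223 - 219 = -28442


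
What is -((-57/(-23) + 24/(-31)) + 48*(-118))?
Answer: 4037217/713 ≈ 5662.3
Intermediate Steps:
-((-57/(-23) + 24/(-31)) + 48*(-118)) = -((-57*(-1/23) + 24*(-1/31)) - 5664) = -((57/23 - 24/31) - 5664) = -(1215/713 - 5664) = -1*(-4037217/713) = 4037217/713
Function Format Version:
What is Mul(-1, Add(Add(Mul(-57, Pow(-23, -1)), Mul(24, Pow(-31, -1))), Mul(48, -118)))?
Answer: Rational(4037217, 713) ≈ 5662.3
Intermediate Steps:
Mul(-1, Add(Add(Mul(-57, Pow(-23, -1)), Mul(24, Pow(-31, -1))), Mul(48, -118))) = Mul(-1, Add(Add(Mul(-57, Rational(-1, 23)), Mul(24, Rational(-1, 31))), -5664)) = Mul(-1, Add(Add(Rational(57, 23), Rational(-24, 31)), -5664)) = Mul(-1, Add(Rational(1215, 713), -5664)) = Mul(-1, Rational(-4037217, 713)) = Rational(4037217, 713)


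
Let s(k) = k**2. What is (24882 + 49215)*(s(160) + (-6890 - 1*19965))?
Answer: -92991735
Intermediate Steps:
(24882 + 49215)*(s(160) + (-6890 - 1*19965)) = (24882 + 49215)*(160**2 + (-6890 - 1*19965)) = 74097*(25600 + (-6890 - 19965)) = 74097*(25600 - 26855) = 74097*(-1255) = -92991735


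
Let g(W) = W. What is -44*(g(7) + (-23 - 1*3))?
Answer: 836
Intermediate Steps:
-44*(g(7) + (-23 - 1*3)) = -44*(7 + (-23 - 1*3)) = -44*(7 + (-23 - 3)) = -44*(7 - 26) = -44*(-19) = 836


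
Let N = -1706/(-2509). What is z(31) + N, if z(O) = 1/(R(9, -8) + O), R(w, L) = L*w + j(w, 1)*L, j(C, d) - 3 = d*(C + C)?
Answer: 354045/524381 ≈ 0.67517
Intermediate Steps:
N = 1706/2509 (N = -1706*(-1/2509) = 1706/2509 ≈ 0.67995)
j(C, d) = 3 + 2*C*d (j(C, d) = 3 + d*(C + C) = 3 + d*(2*C) = 3 + 2*C*d)
R(w, L) = L*w + L*(3 + 2*w) (R(w, L) = L*w + (3 + 2*w*1)*L = L*w + (3 + 2*w)*L = L*w + L*(3 + 2*w))
z(O) = 1/(-240 + O) (z(O) = 1/(3*(-8)*(1 + 9) + O) = 1/(3*(-8)*10 + O) = 1/(-240 + O))
z(31) + N = 1/(-240 + 31) + 1706/2509 = 1/(-209) + 1706/2509 = -1/209 + 1706/2509 = 354045/524381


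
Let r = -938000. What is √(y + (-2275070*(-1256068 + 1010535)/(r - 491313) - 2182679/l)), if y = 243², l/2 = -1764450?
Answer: I*√9378407389664074068879725229/168130088190 ≈ 576.0*I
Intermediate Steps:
l = -3528900 (l = 2*(-1764450) = -3528900)
y = 59049
√(y + (-2275070*(-1256068 + 1010535)/(r - 491313) - 2182679/l)) = √(59049 + (-2275070*(-1256068 + 1010535)/(-938000 - 491313) - 2182679/(-3528900))) = √(59049 + (-2275070/((-1429313/(-245533))) - 2182679*(-1/3528900))) = √(59049 + (-2275070/((-1429313*(-1/245533))) + 2182679/3528900)) = √(59049 + (-2275070/1429313/245533 + 2182679/3528900)) = √(59049 + (-2275070*245533/1429313 + 2182679/3528900)) = √(59049 + (-558604762310/1429313 + 2182679/3528900)) = √(59049 - 1971257225984289473/5043902645700) = √(-1673419818658350173/5043902645700) = I*√9378407389664074068879725229/168130088190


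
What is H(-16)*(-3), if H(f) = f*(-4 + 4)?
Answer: 0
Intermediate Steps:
H(f) = 0 (H(f) = f*0 = 0)
H(-16)*(-3) = 0*(-3) = 0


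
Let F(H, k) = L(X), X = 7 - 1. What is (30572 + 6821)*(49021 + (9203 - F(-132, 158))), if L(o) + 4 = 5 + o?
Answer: 2176908281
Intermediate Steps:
X = 6
L(o) = 1 + o (L(o) = -4 + (5 + o) = 1 + o)
F(H, k) = 7 (F(H, k) = 1 + 6 = 7)
(30572 + 6821)*(49021 + (9203 - F(-132, 158))) = (30572 + 6821)*(49021 + (9203 - 1*7)) = 37393*(49021 + (9203 - 7)) = 37393*(49021 + 9196) = 37393*58217 = 2176908281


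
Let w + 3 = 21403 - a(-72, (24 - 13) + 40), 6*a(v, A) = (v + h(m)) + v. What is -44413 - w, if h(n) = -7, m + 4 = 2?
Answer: -395029/6 ≈ -65838.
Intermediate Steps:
m = -2 (m = -4 + 2 = -2)
a(v, A) = -7/6 + v/3 (a(v, A) = ((v - 7) + v)/6 = ((-7 + v) + v)/6 = (-7 + 2*v)/6 = -7/6 + v/3)
w = 128551/6 (w = -3 + (21403 - (-7/6 + (1/3)*(-72))) = -3 + (21403 - (-7/6 - 24)) = -3 + (21403 - 1*(-151/6)) = -3 + (21403 + 151/6) = -3 + 128569/6 = 128551/6 ≈ 21425.)
-44413 - w = -44413 - 1*128551/6 = -44413 - 128551/6 = -395029/6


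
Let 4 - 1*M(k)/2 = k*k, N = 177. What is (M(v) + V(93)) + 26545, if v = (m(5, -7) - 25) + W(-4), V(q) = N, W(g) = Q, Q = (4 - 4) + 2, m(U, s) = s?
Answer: 24930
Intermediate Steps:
Q = 2 (Q = 0 + 2 = 2)
W(g) = 2
V(q) = 177
v = -30 (v = (-7 - 25) + 2 = -32 + 2 = -30)
M(k) = 8 - 2*k² (M(k) = 8 - 2*k*k = 8 - 2*k²)
(M(v) + V(93)) + 26545 = ((8 - 2*(-30)²) + 177) + 26545 = ((8 - 2*900) + 177) + 26545 = ((8 - 1800) + 177) + 26545 = (-1792 + 177) + 26545 = -1615 + 26545 = 24930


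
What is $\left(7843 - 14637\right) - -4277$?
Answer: $-2517$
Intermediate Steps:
$\left(7843 - 14637\right) - -4277 = -6794 + \left(-35 + 4312\right) = -6794 + 4277 = -2517$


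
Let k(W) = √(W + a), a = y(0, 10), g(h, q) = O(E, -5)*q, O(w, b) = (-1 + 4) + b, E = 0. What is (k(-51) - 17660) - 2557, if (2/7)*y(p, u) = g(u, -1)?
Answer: -20217 + 2*I*√11 ≈ -20217.0 + 6.6332*I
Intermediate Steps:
O(w, b) = 3 + b
g(h, q) = -2*q (g(h, q) = (3 - 5)*q = -2*q)
y(p, u) = 7 (y(p, u) = 7*(-2*(-1))/2 = (7/2)*2 = 7)
a = 7
k(W) = √(7 + W) (k(W) = √(W + 7) = √(7 + W))
(k(-51) - 17660) - 2557 = (√(7 - 51) - 17660) - 2557 = (√(-44) - 17660) - 2557 = (2*I*√11 - 17660) - 2557 = (-17660 + 2*I*√11) - 2557 = -20217 + 2*I*√11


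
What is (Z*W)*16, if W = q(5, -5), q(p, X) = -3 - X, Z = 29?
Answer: 928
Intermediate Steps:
W = 2 (W = -3 - 1*(-5) = -3 + 5 = 2)
(Z*W)*16 = (29*2)*16 = 58*16 = 928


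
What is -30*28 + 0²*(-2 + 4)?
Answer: -840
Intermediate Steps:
-30*28 + 0²*(-2 + 4) = -840 + 0*2 = -840 + 0 = -840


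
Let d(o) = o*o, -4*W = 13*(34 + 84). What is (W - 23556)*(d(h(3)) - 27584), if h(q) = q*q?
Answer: 1316816137/2 ≈ 6.5841e+8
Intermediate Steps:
h(q) = q²
W = -767/2 (W = -13*(34 + 84)/4 = -13*118/4 = -¼*1534 = -767/2 ≈ -383.50)
d(o) = o²
(W - 23556)*(d(h(3)) - 27584) = (-767/2 - 23556)*((3²)² - 27584) = -47879*(9² - 27584)/2 = -47879*(81 - 27584)/2 = -47879/2*(-27503) = 1316816137/2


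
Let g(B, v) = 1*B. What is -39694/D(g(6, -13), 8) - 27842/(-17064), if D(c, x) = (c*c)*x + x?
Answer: -20909287/157842 ≈ -132.47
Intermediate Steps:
g(B, v) = B
D(c, x) = x + x*c² (D(c, x) = c²*x + x = x*c² + x = x + x*c²)
-39694/D(g(6, -13), 8) - 27842/(-17064) = -39694*1/(8*(1 + 6²)) - 27842/(-17064) = -39694*1/(8*(1 + 36)) - 27842*(-1/17064) = -39694/(8*37) + 13921/8532 = -39694/296 + 13921/8532 = -39694*1/296 + 13921/8532 = -19847/148 + 13921/8532 = -20909287/157842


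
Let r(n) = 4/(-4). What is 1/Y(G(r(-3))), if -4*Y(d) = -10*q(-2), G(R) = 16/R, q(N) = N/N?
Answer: ⅖ ≈ 0.40000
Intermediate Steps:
q(N) = 1
r(n) = -1 (r(n) = 4*(-¼) = -1)
Y(d) = 5/2 (Y(d) = -(-5)/2 = -¼*(-10) = 5/2)
1/Y(G(r(-3))) = 1/(5/2) = ⅖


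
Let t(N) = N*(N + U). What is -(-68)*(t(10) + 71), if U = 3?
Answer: 13668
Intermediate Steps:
t(N) = N*(3 + N) (t(N) = N*(N + 3) = N*(3 + N))
-(-68)*(t(10) + 71) = -(-68)*(10*(3 + 10) + 71) = -(-68)*(10*13 + 71) = -(-68)*(130 + 71) = -(-68)*201 = -1*(-13668) = 13668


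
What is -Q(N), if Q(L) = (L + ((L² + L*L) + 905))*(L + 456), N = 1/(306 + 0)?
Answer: -1478061161107/3581577 ≈ -4.1268e+5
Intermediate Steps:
N = 1/306 ≈ 0.0032680
Q(L) = (456 + L)*(905 + L + 2*L²) (Q(L) = (L + ((L² + L²) + 905))*(456 + L) = (L + (2*L² + 905))*(456 + L) = (L + (905 + 2*L²))*(456 + L) = (905 + L + 2*L²)*(456 + L) = (456 + L)*(905 + L + 2*L²))
-Q(N) = -(412680 + 2*(1/306)³ + 913*(1/306)² + 1361*(1/306)) = -(412680 + 2*(1/28652616) + 913*(1/93636) + 1361/306) = -(412680 + 1/14326308 + 913/93636 + 1361/306) = -1*1478061161107/3581577 = -1478061161107/3581577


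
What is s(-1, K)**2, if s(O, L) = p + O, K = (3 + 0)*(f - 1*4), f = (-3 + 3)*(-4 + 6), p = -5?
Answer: 36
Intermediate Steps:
f = 0 (f = 0*2 = 0)
K = -12 (K = (3 + 0)*(0 - 1*4) = 3*(0 - 4) = 3*(-4) = -12)
s(O, L) = -5 + O
s(-1, K)**2 = (-5 - 1)**2 = (-6)**2 = 36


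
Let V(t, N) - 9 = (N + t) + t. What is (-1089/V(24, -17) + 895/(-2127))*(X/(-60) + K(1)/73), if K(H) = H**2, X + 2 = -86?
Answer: -3812758963/93162600 ≈ -40.926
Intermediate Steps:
X = -88 (X = -2 - 86 = -88)
V(t, N) = 9 + N + 2*t (V(t, N) = 9 + ((N + t) + t) = 9 + (N + 2*t) = 9 + N + 2*t)
(-1089/V(24, -17) + 895/(-2127))*(X/(-60) + K(1)/73) = (-1089/(9 - 17 + 2*24) + 895/(-2127))*(-88/(-60) + 1**2/73) = (-1089/(9 - 17 + 48) + 895*(-1/2127))*(-88*(-1/60) + 1*(1/73)) = (-1089/40 - 895/2127)*(22/15 + 1/73) = (-1089*1/40 - 895/2127)*(1621/1095) = (-1089/40 - 895/2127)*(1621/1095) = -2352103/85080*1621/1095 = -3812758963/93162600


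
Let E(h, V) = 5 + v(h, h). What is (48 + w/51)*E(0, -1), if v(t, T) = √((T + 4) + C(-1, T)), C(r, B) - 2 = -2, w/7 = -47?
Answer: 14833/51 ≈ 290.84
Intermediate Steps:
w = -329 (w = 7*(-47) = -329)
C(r, B) = 0 (C(r, B) = 2 - 2 = 0)
v(t, T) = √(4 + T) (v(t, T) = √((T + 4) + 0) = √((4 + T) + 0) = √(4 + T))
E(h, V) = 5 + √(4 + h)
(48 + w/51)*E(0, -1) = (48 - 329/51)*(5 + √(4 + 0)) = (48 - 329*1/51)*(5 + √4) = (48 - 329/51)*(5 + 2) = (2119/51)*7 = 14833/51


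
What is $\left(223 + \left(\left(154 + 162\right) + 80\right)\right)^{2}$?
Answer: $383161$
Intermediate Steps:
$\left(223 + \left(\left(154 + 162\right) + 80\right)\right)^{2} = \left(223 + \left(316 + 80\right)\right)^{2} = \left(223 + 396\right)^{2} = 619^{2} = 383161$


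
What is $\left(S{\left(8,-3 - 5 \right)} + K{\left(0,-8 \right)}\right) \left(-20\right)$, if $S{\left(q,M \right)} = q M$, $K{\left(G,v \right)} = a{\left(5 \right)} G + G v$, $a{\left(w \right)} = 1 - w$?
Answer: $1280$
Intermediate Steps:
$K{\left(G,v \right)} = - 4 G + G v$ ($K{\left(G,v \right)} = \left(1 - 5\right) G + G v = - 4 G + G v$)
$S{\left(q,M \right)} = M q$
$\left(S{\left(8,-3 - 5 \right)} + K{\left(0,-8 \right)}\right) \left(-20\right) = \left(\left(-3 - 5\right) 8 + 0 \left(-4 - 8\right)\right) \left(-20\right) = \left(\left(-8\right) 8 + 0 \left(-12\right)\right) \left(-20\right) = \left(-64 + 0\right) \left(-20\right) = \left(-64\right) \left(-20\right) = 1280$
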